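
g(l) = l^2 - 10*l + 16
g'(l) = 2*l - 10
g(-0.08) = 16.81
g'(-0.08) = -10.16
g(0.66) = 9.84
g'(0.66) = -8.68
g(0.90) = 7.81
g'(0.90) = -8.20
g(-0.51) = 21.36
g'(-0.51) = -11.02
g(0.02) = 15.80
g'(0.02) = -9.96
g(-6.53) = 123.94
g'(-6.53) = -23.06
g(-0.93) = 26.16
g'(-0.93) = -11.86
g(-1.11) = 28.33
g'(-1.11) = -12.22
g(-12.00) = 280.00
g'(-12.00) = -34.00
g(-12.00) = 280.00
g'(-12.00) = -34.00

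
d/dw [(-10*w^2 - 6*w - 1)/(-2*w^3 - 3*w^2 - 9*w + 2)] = (-20*w^4 - 24*w^3 + 66*w^2 - 46*w - 21)/(4*w^6 + 12*w^5 + 45*w^4 + 46*w^3 + 69*w^2 - 36*w + 4)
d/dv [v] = 1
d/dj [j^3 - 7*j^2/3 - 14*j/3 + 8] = 3*j^2 - 14*j/3 - 14/3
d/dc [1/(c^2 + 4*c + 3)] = 2*(-c - 2)/(c^2 + 4*c + 3)^2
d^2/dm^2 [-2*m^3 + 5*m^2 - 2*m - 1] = 10 - 12*m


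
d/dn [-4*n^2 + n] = 1 - 8*n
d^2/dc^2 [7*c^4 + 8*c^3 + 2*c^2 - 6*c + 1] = 84*c^2 + 48*c + 4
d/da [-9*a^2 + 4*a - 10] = 4 - 18*a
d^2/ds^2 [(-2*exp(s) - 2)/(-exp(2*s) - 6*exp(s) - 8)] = 2*(exp(4*s) - 2*exp(3*s) - 30*exp(2*s) - 44*exp(s) + 16)*exp(s)/(exp(6*s) + 18*exp(5*s) + 132*exp(4*s) + 504*exp(3*s) + 1056*exp(2*s) + 1152*exp(s) + 512)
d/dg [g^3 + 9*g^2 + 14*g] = 3*g^2 + 18*g + 14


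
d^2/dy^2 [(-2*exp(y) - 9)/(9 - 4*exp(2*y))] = (32*exp(4*y) + 576*exp(3*y) + 432*exp(2*y) + 1296*exp(y) + 162)*exp(y)/(64*exp(6*y) - 432*exp(4*y) + 972*exp(2*y) - 729)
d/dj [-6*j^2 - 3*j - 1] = -12*j - 3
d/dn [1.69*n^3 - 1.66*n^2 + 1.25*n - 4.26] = 5.07*n^2 - 3.32*n + 1.25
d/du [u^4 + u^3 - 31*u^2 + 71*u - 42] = 4*u^3 + 3*u^2 - 62*u + 71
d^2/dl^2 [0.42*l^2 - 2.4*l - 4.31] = 0.840000000000000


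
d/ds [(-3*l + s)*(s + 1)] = -3*l + 2*s + 1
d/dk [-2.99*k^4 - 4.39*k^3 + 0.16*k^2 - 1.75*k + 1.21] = -11.96*k^3 - 13.17*k^2 + 0.32*k - 1.75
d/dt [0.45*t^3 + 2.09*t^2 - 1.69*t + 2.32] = 1.35*t^2 + 4.18*t - 1.69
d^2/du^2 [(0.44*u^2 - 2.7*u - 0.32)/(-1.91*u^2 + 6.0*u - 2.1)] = (9.61493999999999*u^3 + 17.593392*u^2 - 86.9814*u + 84.63216)/(6.967871*u^6 - 65.6658*u^5 + 229.26303*u^4 - 360.396*u^3 + 252.0693*u^2 - 79.38*u + 9.261)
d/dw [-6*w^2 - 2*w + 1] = -12*w - 2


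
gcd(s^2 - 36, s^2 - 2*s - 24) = s - 6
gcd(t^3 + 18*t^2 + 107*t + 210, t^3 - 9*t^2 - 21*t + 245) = t + 5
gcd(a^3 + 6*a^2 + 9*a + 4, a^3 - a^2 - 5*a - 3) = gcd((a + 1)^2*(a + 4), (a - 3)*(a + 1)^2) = a^2 + 2*a + 1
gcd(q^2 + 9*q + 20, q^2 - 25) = q + 5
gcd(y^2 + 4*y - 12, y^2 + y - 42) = 1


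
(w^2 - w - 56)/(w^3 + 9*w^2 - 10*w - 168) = (w - 8)/(w^2 + 2*w - 24)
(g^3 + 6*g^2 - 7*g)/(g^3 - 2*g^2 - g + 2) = g*(g + 7)/(g^2 - g - 2)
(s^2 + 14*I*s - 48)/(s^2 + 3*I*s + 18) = (s + 8*I)/(s - 3*I)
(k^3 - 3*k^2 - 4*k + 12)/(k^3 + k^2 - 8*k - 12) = (k - 2)/(k + 2)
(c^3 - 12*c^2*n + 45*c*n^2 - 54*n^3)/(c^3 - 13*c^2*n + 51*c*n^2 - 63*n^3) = (c - 6*n)/(c - 7*n)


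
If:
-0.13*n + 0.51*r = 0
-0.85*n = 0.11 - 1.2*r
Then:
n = -0.20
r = -0.05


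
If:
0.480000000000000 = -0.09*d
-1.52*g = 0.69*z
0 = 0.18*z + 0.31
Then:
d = -5.33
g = 0.78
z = -1.72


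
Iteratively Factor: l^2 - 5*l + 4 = (l - 4)*(l - 1)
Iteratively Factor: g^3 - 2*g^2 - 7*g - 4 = (g + 1)*(g^2 - 3*g - 4) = (g + 1)^2*(g - 4)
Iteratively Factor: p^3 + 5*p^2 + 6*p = (p)*(p^2 + 5*p + 6) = p*(p + 2)*(p + 3)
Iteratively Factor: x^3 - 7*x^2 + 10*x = (x - 2)*(x^2 - 5*x) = (x - 5)*(x - 2)*(x)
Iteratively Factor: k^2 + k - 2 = (k - 1)*(k + 2)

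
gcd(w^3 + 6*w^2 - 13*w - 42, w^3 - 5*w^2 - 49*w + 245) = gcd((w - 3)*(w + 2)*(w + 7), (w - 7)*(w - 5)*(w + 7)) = w + 7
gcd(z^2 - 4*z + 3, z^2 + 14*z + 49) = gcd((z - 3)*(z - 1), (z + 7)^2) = 1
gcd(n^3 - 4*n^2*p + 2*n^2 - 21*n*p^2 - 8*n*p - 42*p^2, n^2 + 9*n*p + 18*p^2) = n + 3*p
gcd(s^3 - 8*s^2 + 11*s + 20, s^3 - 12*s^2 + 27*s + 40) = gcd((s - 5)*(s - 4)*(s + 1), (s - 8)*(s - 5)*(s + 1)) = s^2 - 4*s - 5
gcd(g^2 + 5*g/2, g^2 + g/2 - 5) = g + 5/2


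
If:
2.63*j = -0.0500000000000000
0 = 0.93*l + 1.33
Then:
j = -0.02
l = -1.43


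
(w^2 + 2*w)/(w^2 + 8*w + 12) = w/(w + 6)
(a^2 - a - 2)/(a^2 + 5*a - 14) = (a + 1)/(a + 7)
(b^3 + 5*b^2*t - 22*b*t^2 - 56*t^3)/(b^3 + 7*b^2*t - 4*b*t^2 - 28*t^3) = (-b + 4*t)/(-b + 2*t)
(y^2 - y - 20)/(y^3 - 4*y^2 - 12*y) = (-y^2 + y + 20)/(y*(-y^2 + 4*y + 12))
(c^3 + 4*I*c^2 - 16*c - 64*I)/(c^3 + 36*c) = (c^3 + 4*I*c^2 - 16*c - 64*I)/(c*(c^2 + 36))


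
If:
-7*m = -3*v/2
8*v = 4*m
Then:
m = 0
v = 0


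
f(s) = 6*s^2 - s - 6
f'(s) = 12*s - 1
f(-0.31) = -5.11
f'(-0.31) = -4.72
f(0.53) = -4.84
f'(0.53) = 5.36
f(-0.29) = -5.21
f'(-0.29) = -4.48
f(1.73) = 10.23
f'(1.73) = 19.76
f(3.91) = 81.82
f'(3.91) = 45.92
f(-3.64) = 77.14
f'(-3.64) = -44.68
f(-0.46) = -4.27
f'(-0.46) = -6.52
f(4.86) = 130.86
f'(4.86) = 57.32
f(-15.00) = 1359.00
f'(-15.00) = -181.00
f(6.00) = 204.00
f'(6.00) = 71.00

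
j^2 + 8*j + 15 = (j + 3)*(j + 5)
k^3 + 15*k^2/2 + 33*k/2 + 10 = (k + 1)*(k + 5/2)*(k + 4)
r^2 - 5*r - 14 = (r - 7)*(r + 2)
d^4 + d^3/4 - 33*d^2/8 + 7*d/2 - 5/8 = (d - 1)^2*(d - 1/4)*(d + 5/2)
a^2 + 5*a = a*(a + 5)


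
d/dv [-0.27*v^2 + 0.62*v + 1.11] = 0.62 - 0.54*v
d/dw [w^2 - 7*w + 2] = 2*w - 7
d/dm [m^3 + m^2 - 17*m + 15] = 3*m^2 + 2*m - 17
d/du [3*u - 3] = 3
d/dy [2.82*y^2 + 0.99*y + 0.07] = 5.64*y + 0.99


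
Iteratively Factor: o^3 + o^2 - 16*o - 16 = (o + 1)*(o^2 - 16) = (o + 1)*(o + 4)*(o - 4)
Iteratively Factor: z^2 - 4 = (z + 2)*(z - 2)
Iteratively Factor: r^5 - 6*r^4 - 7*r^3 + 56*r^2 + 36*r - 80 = (r + 2)*(r^4 - 8*r^3 + 9*r^2 + 38*r - 40) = (r + 2)^2*(r^3 - 10*r^2 + 29*r - 20) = (r - 1)*(r + 2)^2*(r^2 - 9*r + 20) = (r - 4)*(r - 1)*(r + 2)^2*(r - 5)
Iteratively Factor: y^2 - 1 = (y - 1)*(y + 1)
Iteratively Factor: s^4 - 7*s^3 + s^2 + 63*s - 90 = (s - 2)*(s^3 - 5*s^2 - 9*s + 45) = (s - 3)*(s - 2)*(s^2 - 2*s - 15) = (s - 5)*(s - 3)*(s - 2)*(s + 3)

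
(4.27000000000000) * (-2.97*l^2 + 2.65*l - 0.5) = -12.6819*l^2 + 11.3155*l - 2.135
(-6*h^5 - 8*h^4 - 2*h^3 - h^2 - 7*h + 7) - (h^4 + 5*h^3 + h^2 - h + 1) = -6*h^5 - 9*h^4 - 7*h^3 - 2*h^2 - 6*h + 6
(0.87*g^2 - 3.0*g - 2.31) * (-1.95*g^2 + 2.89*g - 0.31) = -1.6965*g^4 + 8.3643*g^3 - 4.4352*g^2 - 5.7459*g + 0.7161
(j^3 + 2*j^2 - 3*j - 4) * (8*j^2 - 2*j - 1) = 8*j^5 + 14*j^4 - 29*j^3 - 28*j^2 + 11*j + 4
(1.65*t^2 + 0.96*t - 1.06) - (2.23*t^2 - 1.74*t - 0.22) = -0.58*t^2 + 2.7*t - 0.84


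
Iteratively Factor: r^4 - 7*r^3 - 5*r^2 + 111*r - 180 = (r - 3)*(r^3 - 4*r^2 - 17*r + 60) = (r - 5)*(r - 3)*(r^2 + r - 12) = (r - 5)*(r - 3)*(r + 4)*(r - 3)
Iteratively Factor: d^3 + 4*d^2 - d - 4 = (d - 1)*(d^2 + 5*d + 4) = (d - 1)*(d + 1)*(d + 4)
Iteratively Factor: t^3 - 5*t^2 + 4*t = (t - 1)*(t^2 - 4*t) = t*(t - 1)*(t - 4)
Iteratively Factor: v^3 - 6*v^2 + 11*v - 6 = (v - 2)*(v^2 - 4*v + 3) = (v - 2)*(v - 1)*(v - 3)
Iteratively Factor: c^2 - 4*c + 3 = (c - 1)*(c - 3)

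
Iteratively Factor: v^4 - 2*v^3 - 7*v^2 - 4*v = (v)*(v^3 - 2*v^2 - 7*v - 4) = v*(v - 4)*(v^2 + 2*v + 1) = v*(v - 4)*(v + 1)*(v + 1)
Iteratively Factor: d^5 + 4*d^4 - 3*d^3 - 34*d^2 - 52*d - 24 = (d + 2)*(d^4 + 2*d^3 - 7*d^2 - 20*d - 12) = (d + 2)^2*(d^3 - 7*d - 6) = (d - 3)*(d + 2)^2*(d^2 + 3*d + 2) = (d - 3)*(d + 1)*(d + 2)^2*(d + 2)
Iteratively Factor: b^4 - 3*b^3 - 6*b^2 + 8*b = (b)*(b^3 - 3*b^2 - 6*b + 8) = b*(b - 4)*(b^2 + b - 2) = b*(b - 4)*(b - 1)*(b + 2)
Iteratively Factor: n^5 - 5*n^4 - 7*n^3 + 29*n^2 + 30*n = (n + 1)*(n^4 - 6*n^3 - n^2 + 30*n) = (n + 1)*(n + 2)*(n^3 - 8*n^2 + 15*n) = (n - 3)*(n + 1)*(n + 2)*(n^2 - 5*n) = (n - 5)*(n - 3)*(n + 1)*(n + 2)*(n)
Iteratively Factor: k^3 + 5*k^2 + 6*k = (k + 2)*(k^2 + 3*k) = k*(k + 2)*(k + 3)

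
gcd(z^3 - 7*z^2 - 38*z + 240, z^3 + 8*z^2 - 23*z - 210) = z^2 + z - 30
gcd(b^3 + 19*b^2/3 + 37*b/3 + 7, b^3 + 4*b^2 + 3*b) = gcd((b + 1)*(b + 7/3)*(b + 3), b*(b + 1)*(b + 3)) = b^2 + 4*b + 3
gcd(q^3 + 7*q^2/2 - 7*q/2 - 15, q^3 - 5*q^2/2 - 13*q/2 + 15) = q^2 + q/2 - 5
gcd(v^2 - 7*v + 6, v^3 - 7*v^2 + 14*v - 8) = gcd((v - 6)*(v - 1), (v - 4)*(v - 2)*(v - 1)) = v - 1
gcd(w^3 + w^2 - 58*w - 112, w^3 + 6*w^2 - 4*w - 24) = w + 2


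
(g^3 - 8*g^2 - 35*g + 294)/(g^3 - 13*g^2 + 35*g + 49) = (g + 6)/(g + 1)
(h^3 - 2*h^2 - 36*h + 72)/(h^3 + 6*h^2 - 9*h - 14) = (h^2 - 36)/(h^2 + 8*h + 7)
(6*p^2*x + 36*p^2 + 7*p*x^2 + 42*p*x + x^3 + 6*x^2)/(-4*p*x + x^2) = (6*p^2*x + 36*p^2 + 7*p*x^2 + 42*p*x + x^3 + 6*x^2)/(x*(-4*p + x))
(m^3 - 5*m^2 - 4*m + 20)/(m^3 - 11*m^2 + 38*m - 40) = (m + 2)/(m - 4)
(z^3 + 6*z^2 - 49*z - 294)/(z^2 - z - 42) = z + 7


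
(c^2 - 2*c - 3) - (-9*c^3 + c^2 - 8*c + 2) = 9*c^3 + 6*c - 5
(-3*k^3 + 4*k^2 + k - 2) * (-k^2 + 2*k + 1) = 3*k^5 - 10*k^4 + 4*k^3 + 8*k^2 - 3*k - 2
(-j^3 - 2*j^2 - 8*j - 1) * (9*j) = -9*j^4 - 18*j^3 - 72*j^2 - 9*j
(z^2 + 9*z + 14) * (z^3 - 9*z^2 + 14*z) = z^5 - 53*z^3 + 196*z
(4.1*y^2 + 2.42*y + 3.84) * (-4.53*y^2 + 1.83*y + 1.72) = -18.573*y^4 - 3.4596*y^3 - 5.9146*y^2 + 11.1896*y + 6.6048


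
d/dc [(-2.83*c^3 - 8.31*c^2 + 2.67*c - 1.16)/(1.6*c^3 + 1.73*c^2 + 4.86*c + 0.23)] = (1.77635683940025e-15*c^5 + 8.4001*c^4 - 36.0516*c^3 - 41.3904*c^2 + 0.190999999999999*c + 6.2517)/(2.56*c^6 + 5.536*c^5 + 18.5449*c^4 + 17.5516*c^3 + 24.4154*c^2 + 2.2356*c + 0.0529)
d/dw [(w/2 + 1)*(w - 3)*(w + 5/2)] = 3*w^2/2 + 3*w/2 - 17/4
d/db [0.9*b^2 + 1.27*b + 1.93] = 1.8*b + 1.27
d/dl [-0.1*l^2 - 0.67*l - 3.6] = -0.2*l - 0.67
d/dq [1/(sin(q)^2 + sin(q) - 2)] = -(2*sin(q) + 1)*cos(q)/(sin(q)^2 + sin(q) - 2)^2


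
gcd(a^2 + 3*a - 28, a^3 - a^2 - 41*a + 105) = a + 7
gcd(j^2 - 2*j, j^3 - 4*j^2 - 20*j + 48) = j - 2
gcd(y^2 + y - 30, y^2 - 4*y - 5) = y - 5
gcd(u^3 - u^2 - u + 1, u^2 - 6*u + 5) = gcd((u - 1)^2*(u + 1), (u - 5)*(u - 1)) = u - 1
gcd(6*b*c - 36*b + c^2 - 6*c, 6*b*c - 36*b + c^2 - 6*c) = 6*b*c - 36*b + c^2 - 6*c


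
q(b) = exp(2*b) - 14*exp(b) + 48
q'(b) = 2*exp(2*b) - 14*exp(b)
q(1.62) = 2.79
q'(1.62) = -19.68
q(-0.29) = 38.08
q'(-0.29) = -9.36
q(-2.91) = 47.24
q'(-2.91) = -0.76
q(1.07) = 15.68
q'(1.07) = -23.82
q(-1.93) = 45.99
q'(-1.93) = -1.99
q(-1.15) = 43.67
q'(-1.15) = -4.23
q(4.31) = 4547.22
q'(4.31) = 10040.61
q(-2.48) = 46.83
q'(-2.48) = -1.16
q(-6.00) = 47.97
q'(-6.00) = -0.03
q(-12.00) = 48.00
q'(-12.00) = 0.00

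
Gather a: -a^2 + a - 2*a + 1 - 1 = -a^2 - a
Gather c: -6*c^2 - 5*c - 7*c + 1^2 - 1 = -6*c^2 - 12*c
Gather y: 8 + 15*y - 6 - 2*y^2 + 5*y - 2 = -2*y^2 + 20*y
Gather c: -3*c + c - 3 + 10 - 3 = 4 - 2*c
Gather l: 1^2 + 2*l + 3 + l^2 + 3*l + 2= l^2 + 5*l + 6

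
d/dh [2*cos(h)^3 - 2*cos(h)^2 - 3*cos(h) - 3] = (4*cos(h) - 3*cos(2*h))*sin(h)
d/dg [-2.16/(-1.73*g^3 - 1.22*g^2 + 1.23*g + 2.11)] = (-11.2104*g^2 - 5.2704*g + 2.6568)/(1.73*g^3 + 1.22*g^2 - 1.23*g - 2.11)^2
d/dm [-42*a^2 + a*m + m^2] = a + 2*m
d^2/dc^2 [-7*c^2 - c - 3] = -14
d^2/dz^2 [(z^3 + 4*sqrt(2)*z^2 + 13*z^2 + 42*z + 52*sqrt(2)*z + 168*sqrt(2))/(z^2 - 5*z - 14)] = 4*(36*sqrt(2)*z^3 + 73*z^3 + 378*z^2 + 336*sqrt(2)*z^2 - 168*sqrt(2)*z + 1176*z - 196 + 1848*sqrt(2))/(z^6 - 15*z^5 + 33*z^4 + 295*z^3 - 462*z^2 - 2940*z - 2744)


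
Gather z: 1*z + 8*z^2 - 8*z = 8*z^2 - 7*z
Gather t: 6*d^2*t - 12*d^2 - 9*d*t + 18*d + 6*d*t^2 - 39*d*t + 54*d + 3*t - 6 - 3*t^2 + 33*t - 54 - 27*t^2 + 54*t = -12*d^2 + 72*d + t^2*(6*d - 30) + t*(6*d^2 - 48*d + 90) - 60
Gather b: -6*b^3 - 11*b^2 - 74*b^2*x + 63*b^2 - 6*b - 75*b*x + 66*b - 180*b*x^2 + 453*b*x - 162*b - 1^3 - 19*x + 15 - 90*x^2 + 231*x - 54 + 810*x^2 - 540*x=-6*b^3 + b^2*(52 - 74*x) + b*(-180*x^2 + 378*x - 102) + 720*x^2 - 328*x - 40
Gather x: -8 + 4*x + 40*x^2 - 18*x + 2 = 40*x^2 - 14*x - 6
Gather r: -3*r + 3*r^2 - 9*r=3*r^2 - 12*r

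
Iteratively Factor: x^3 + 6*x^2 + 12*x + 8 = (x + 2)*(x^2 + 4*x + 4) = (x + 2)^2*(x + 2)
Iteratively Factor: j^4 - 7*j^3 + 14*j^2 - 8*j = (j - 1)*(j^3 - 6*j^2 + 8*j) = (j - 2)*(j - 1)*(j^2 - 4*j) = (j - 4)*(j - 2)*(j - 1)*(j)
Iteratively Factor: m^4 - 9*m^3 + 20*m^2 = (m)*(m^3 - 9*m^2 + 20*m) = m*(m - 4)*(m^2 - 5*m) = m*(m - 5)*(m - 4)*(m)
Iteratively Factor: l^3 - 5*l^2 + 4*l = (l)*(l^2 - 5*l + 4) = l*(l - 1)*(l - 4)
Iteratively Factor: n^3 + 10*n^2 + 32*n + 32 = (n + 2)*(n^2 + 8*n + 16) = (n + 2)*(n + 4)*(n + 4)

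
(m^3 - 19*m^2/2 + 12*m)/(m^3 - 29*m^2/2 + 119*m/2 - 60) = m/(m - 5)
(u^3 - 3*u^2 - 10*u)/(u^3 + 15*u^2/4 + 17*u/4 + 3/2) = 4*u*(u - 5)/(4*u^2 + 7*u + 3)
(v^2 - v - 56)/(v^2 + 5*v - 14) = (v - 8)/(v - 2)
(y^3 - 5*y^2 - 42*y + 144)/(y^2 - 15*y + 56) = (y^2 + 3*y - 18)/(y - 7)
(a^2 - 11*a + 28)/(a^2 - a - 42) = (a - 4)/(a + 6)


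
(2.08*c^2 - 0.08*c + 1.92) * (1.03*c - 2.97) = 2.1424*c^3 - 6.26*c^2 + 2.2152*c - 5.7024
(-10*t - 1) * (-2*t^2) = 20*t^3 + 2*t^2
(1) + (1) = 2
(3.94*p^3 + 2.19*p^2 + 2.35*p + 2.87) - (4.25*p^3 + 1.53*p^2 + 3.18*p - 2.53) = -0.31*p^3 + 0.66*p^2 - 0.83*p + 5.4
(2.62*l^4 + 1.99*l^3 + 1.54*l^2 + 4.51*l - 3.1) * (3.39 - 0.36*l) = -0.9432*l^5 + 8.1654*l^4 + 6.1917*l^3 + 3.597*l^2 + 16.4049*l - 10.509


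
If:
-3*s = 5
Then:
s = -5/3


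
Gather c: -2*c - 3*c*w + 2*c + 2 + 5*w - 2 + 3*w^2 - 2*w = -3*c*w + 3*w^2 + 3*w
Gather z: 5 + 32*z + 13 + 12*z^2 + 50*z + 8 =12*z^2 + 82*z + 26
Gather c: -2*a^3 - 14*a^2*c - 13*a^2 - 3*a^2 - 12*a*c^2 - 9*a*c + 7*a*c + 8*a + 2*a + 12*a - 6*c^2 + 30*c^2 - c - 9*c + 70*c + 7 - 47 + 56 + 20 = -2*a^3 - 16*a^2 + 22*a + c^2*(24 - 12*a) + c*(-14*a^2 - 2*a + 60) + 36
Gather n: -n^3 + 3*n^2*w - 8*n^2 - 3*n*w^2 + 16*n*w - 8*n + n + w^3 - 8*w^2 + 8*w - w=-n^3 + n^2*(3*w - 8) + n*(-3*w^2 + 16*w - 7) + w^3 - 8*w^2 + 7*w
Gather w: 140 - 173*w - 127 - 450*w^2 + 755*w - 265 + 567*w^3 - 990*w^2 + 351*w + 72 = 567*w^3 - 1440*w^2 + 933*w - 180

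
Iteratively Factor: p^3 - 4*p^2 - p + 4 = (p - 4)*(p^2 - 1) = (p - 4)*(p - 1)*(p + 1)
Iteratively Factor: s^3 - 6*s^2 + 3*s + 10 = (s + 1)*(s^2 - 7*s + 10) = (s - 2)*(s + 1)*(s - 5)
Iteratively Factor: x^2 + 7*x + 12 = (x + 4)*(x + 3)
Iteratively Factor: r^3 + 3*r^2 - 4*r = (r)*(r^2 + 3*r - 4) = r*(r - 1)*(r + 4)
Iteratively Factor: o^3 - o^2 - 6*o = (o)*(o^2 - o - 6) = o*(o - 3)*(o + 2)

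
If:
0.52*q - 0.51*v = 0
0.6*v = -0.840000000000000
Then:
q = -1.37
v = -1.40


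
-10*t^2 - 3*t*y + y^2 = (-5*t + y)*(2*t + y)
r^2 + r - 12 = (r - 3)*(r + 4)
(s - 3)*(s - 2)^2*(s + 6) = s^4 - s^3 - 26*s^2 + 84*s - 72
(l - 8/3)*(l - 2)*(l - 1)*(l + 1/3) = l^4 - 16*l^3/3 + 73*l^2/9 - 2*l - 16/9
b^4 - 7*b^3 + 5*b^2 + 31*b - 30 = (b - 5)*(b - 3)*(b - 1)*(b + 2)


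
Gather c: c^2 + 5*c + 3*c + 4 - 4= c^2 + 8*c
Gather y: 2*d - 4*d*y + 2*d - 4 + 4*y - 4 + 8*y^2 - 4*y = -4*d*y + 4*d + 8*y^2 - 8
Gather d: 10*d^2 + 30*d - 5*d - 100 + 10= 10*d^2 + 25*d - 90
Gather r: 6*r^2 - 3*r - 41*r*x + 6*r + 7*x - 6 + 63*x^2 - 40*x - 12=6*r^2 + r*(3 - 41*x) + 63*x^2 - 33*x - 18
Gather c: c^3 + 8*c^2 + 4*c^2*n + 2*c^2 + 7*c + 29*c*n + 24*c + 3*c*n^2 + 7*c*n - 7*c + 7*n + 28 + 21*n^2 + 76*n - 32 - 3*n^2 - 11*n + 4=c^3 + c^2*(4*n + 10) + c*(3*n^2 + 36*n + 24) + 18*n^2 + 72*n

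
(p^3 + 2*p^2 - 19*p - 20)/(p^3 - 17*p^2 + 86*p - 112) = (p^3 + 2*p^2 - 19*p - 20)/(p^3 - 17*p^2 + 86*p - 112)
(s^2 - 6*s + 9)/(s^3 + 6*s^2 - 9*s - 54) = (s - 3)/(s^2 + 9*s + 18)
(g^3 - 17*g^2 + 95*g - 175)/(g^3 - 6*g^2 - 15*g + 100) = (g - 7)/(g + 4)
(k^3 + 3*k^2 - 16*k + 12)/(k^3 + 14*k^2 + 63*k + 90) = (k^2 - 3*k + 2)/(k^2 + 8*k + 15)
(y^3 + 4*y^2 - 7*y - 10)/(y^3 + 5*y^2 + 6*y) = (y^3 + 4*y^2 - 7*y - 10)/(y*(y^2 + 5*y + 6))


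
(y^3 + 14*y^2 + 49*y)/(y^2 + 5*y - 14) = y*(y + 7)/(y - 2)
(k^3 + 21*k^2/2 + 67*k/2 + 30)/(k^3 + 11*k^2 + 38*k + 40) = (k + 3/2)/(k + 2)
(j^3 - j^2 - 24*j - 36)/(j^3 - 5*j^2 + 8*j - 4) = (j^3 - j^2 - 24*j - 36)/(j^3 - 5*j^2 + 8*j - 4)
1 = 1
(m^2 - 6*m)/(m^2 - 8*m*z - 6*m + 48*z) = m/(m - 8*z)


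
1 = 1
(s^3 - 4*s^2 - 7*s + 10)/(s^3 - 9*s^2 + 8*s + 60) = (s - 1)/(s - 6)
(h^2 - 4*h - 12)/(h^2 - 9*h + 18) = (h + 2)/(h - 3)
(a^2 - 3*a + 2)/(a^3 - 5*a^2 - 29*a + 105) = (a^2 - 3*a + 2)/(a^3 - 5*a^2 - 29*a + 105)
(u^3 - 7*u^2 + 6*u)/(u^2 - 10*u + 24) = u*(u - 1)/(u - 4)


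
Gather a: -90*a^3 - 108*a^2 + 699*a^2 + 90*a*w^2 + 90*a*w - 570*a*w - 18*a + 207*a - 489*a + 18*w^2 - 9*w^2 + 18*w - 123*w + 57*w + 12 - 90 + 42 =-90*a^3 + 591*a^2 + a*(90*w^2 - 480*w - 300) + 9*w^2 - 48*w - 36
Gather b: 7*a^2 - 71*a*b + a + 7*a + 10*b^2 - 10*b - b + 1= 7*a^2 + 8*a + 10*b^2 + b*(-71*a - 11) + 1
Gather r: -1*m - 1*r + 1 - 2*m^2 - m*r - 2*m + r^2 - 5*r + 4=-2*m^2 - 3*m + r^2 + r*(-m - 6) + 5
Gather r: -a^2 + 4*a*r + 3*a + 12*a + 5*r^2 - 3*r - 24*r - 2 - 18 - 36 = -a^2 + 15*a + 5*r^2 + r*(4*a - 27) - 56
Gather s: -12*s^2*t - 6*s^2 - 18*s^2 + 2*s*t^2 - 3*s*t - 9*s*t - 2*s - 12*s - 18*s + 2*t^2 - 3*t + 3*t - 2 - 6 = s^2*(-12*t - 24) + s*(2*t^2 - 12*t - 32) + 2*t^2 - 8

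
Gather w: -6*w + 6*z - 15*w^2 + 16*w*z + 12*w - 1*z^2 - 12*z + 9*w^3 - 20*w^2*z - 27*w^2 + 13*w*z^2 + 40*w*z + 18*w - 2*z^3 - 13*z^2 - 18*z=9*w^3 + w^2*(-20*z - 42) + w*(13*z^2 + 56*z + 24) - 2*z^3 - 14*z^2 - 24*z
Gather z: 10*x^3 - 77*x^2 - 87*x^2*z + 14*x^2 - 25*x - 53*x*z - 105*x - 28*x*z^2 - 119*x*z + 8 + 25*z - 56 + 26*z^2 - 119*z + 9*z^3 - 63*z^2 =10*x^3 - 63*x^2 - 130*x + 9*z^3 + z^2*(-28*x - 37) + z*(-87*x^2 - 172*x - 94) - 48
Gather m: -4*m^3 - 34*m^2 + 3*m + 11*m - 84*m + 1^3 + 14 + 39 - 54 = -4*m^3 - 34*m^2 - 70*m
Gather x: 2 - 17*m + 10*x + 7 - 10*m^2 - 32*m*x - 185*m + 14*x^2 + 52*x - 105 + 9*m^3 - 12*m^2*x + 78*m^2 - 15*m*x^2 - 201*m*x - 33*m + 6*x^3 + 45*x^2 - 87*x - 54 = 9*m^3 + 68*m^2 - 235*m + 6*x^3 + x^2*(59 - 15*m) + x*(-12*m^2 - 233*m - 25) - 150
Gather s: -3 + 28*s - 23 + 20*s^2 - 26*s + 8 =20*s^2 + 2*s - 18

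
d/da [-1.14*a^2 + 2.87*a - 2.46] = 2.87 - 2.28*a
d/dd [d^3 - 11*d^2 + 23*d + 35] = 3*d^2 - 22*d + 23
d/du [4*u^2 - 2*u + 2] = 8*u - 2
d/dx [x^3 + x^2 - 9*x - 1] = 3*x^2 + 2*x - 9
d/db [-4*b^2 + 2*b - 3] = 2 - 8*b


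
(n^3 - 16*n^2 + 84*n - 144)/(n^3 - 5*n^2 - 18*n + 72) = (n^2 - 10*n + 24)/(n^2 + n - 12)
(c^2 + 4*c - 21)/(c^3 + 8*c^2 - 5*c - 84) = 1/(c + 4)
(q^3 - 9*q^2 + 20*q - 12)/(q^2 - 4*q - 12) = (q^2 - 3*q + 2)/(q + 2)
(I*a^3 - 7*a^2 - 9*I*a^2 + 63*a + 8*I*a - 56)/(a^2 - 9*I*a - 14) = (I*a^3 - a^2*(7 + 9*I) + a*(63 + 8*I) - 56)/(a^2 - 9*I*a - 14)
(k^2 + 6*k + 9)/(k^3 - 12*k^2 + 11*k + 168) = (k + 3)/(k^2 - 15*k + 56)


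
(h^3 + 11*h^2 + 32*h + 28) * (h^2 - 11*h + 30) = h^5 - 59*h^3 + 6*h^2 + 652*h + 840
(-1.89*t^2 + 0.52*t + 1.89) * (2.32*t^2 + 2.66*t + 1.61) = -4.3848*t^4 - 3.821*t^3 + 2.7251*t^2 + 5.8646*t + 3.0429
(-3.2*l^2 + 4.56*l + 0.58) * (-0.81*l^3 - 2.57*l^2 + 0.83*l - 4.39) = 2.592*l^5 + 4.5304*l^4 - 14.845*l^3 + 16.3422*l^2 - 19.537*l - 2.5462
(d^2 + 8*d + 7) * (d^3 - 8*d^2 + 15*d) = d^5 - 42*d^3 + 64*d^2 + 105*d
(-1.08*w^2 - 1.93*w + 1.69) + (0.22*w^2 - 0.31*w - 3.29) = -0.86*w^2 - 2.24*w - 1.6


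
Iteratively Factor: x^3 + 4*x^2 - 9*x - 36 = (x - 3)*(x^2 + 7*x + 12) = (x - 3)*(x + 3)*(x + 4)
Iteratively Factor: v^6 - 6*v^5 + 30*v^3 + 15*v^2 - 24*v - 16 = (v + 1)*(v^5 - 7*v^4 + 7*v^3 + 23*v^2 - 8*v - 16) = (v + 1)^2*(v^4 - 8*v^3 + 15*v^2 + 8*v - 16) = (v + 1)^3*(v^3 - 9*v^2 + 24*v - 16) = (v - 4)*(v + 1)^3*(v^2 - 5*v + 4) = (v - 4)^2*(v + 1)^3*(v - 1)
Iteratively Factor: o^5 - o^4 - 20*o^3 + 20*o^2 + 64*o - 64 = (o - 2)*(o^4 + o^3 - 18*o^2 - 16*o + 32) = (o - 2)*(o + 2)*(o^3 - o^2 - 16*o + 16) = (o - 2)*(o - 1)*(o + 2)*(o^2 - 16) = (o - 4)*(o - 2)*(o - 1)*(o + 2)*(o + 4)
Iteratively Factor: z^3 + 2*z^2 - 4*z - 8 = (z + 2)*(z^2 - 4) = (z + 2)^2*(z - 2)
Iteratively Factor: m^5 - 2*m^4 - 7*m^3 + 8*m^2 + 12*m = (m + 1)*(m^4 - 3*m^3 - 4*m^2 + 12*m) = (m - 2)*(m + 1)*(m^3 - m^2 - 6*m) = (m - 3)*(m - 2)*(m + 1)*(m^2 + 2*m) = (m - 3)*(m - 2)*(m + 1)*(m + 2)*(m)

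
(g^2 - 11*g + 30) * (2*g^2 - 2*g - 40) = 2*g^4 - 24*g^3 + 42*g^2 + 380*g - 1200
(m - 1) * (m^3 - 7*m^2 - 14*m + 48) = m^4 - 8*m^3 - 7*m^2 + 62*m - 48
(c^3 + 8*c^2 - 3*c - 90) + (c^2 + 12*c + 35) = c^3 + 9*c^2 + 9*c - 55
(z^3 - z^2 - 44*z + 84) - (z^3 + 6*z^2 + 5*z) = -7*z^2 - 49*z + 84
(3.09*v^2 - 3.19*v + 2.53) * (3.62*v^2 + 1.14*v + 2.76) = 11.1858*v^4 - 8.0252*v^3 + 14.0504*v^2 - 5.9202*v + 6.9828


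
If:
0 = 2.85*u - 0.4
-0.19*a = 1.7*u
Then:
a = -1.26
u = 0.14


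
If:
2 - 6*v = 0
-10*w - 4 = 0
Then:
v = 1/3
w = -2/5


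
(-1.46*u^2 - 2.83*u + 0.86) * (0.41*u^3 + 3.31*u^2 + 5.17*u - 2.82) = -0.5986*u^5 - 5.9929*u^4 - 16.5629*u^3 - 7.6673*u^2 + 12.4268*u - 2.4252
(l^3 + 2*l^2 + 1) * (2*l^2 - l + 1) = 2*l^5 + 3*l^4 - l^3 + 4*l^2 - l + 1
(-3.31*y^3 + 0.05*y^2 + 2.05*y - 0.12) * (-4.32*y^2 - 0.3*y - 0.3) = 14.2992*y^5 + 0.777*y^4 - 7.878*y^3 - 0.1116*y^2 - 0.579*y + 0.036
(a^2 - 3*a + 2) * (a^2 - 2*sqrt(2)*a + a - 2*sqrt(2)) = a^4 - 2*sqrt(2)*a^3 - 2*a^3 - a^2 + 4*sqrt(2)*a^2 + 2*a + 2*sqrt(2)*a - 4*sqrt(2)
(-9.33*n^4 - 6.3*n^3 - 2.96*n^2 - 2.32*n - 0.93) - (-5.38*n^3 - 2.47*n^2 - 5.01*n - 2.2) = -9.33*n^4 - 0.92*n^3 - 0.49*n^2 + 2.69*n + 1.27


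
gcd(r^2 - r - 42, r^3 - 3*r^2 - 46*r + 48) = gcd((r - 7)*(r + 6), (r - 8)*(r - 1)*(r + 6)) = r + 6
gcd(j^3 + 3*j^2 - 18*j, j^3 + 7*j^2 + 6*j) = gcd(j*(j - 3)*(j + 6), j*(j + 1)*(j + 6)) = j^2 + 6*j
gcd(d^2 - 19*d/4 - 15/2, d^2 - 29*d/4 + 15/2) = d - 6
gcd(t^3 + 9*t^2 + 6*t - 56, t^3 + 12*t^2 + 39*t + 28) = t^2 + 11*t + 28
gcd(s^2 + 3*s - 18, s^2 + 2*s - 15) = s - 3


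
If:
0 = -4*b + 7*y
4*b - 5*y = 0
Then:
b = 0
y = 0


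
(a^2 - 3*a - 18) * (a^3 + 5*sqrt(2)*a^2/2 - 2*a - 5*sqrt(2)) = a^5 - 3*a^4 + 5*sqrt(2)*a^4/2 - 20*a^3 - 15*sqrt(2)*a^3/2 - 50*sqrt(2)*a^2 + 6*a^2 + 15*sqrt(2)*a + 36*a + 90*sqrt(2)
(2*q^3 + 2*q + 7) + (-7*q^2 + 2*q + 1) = 2*q^3 - 7*q^2 + 4*q + 8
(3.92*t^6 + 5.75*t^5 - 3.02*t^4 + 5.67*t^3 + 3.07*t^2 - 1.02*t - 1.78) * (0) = 0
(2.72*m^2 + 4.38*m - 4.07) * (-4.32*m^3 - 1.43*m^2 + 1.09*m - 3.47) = -11.7504*m^5 - 22.8112*m^4 + 14.2838*m^3 + 1.1559*m^2 - 19.6349*m + 14.1229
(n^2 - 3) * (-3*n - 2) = -3*n^3 - 2*n^2 + 9*n + 6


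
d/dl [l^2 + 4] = 2*l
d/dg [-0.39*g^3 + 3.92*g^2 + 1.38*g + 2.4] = -1.17*g^2 + 7.84*g + 1.38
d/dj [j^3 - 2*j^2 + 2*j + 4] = 3*j^2 - 4*j + 2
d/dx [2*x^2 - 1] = 4*x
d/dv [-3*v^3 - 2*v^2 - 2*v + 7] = -9*v^2 - 4*v - 2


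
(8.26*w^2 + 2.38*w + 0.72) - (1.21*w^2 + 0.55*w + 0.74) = 7.05*w^2 + 1.83*w - 0.02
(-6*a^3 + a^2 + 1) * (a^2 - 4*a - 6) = -6*a^5 + 25*a^4 + 32*a^3 - 5*a^2 - 4*a - 6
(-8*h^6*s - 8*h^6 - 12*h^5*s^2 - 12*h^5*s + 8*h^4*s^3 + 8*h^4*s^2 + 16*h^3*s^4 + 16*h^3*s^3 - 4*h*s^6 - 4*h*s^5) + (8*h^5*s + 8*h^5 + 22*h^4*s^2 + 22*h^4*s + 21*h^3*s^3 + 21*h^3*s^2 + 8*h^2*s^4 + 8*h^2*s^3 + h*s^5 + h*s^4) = -8*h^6*s - 8*h^6 - 12*h^5*s^2 - 4*h^5*s + 8*h^5 + 8*h^4*s^3 + 30*h^4*s^2 + 22*h^4*s + 16*h^3*s^4 + 37*h^3*s^3 + 21*h^3*s^2 + 8*h^2*s^4 + 8*h^2*s^3 - 4*h*s^6 - 3*h*s^5 + h*s^4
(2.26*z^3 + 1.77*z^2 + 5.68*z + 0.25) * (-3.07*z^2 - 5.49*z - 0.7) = -6.9382*z^5 - 17.8413*z^4 - 28.7369*z^3 - 33.1897*z^2 - 5.3485*z - 0.175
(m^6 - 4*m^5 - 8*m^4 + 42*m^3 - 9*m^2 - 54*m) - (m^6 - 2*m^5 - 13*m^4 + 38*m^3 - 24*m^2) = -2*m^5 + 5*m^4 + 4*m^3 + 15*m^2 - 54*m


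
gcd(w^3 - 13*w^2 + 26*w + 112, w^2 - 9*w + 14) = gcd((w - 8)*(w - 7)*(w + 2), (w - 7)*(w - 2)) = w - 7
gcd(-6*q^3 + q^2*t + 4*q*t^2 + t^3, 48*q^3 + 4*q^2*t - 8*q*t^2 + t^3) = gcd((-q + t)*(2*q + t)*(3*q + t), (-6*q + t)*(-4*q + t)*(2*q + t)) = 2*q + t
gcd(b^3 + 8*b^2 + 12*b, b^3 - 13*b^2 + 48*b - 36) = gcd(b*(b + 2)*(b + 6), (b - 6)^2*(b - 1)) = 1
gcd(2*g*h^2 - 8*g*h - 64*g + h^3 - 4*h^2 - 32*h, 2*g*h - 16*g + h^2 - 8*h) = 2*g*h - 16*g + h^2 - 8*h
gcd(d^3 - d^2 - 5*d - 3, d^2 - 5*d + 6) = d - 3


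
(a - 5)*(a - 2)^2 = a^3 - 9*a^2 + 24*a - 20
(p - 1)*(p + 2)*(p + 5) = p^3 + 6*p^2 + 3*p - 10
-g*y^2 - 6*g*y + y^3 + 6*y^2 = y*(-g + y)*(y + 6)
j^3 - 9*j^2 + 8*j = j*(j - 8)*(j - 1)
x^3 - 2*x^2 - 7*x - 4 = (x - 4)*(x + 1)^2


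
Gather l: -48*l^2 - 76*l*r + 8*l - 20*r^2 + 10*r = -48*l^2 + l*(8 - 76*r) - 20*r^2 + 10*r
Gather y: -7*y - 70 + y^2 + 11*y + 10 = y^2 + 4*y - 60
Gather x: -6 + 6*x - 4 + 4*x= 10*x - 10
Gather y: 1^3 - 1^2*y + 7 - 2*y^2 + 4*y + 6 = -2*y^2 + 3*y + 14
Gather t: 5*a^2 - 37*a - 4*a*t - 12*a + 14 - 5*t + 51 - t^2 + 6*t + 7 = 5*a^2 - 49*a - t^2 + t*(1 - 4*a) + 72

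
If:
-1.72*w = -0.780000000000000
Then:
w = 0.45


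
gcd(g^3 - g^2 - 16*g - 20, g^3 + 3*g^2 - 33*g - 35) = g - 5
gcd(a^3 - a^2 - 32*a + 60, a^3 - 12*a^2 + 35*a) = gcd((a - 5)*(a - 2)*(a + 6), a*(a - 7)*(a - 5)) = a - 5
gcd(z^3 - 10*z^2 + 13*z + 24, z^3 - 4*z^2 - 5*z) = z + 1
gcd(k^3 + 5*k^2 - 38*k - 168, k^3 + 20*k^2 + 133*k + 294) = k + 7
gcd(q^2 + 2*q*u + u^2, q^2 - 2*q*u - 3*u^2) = q + u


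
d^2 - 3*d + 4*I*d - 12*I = (d - 3)*(d + 4*I)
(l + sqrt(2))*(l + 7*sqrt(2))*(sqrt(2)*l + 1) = sqrt(2)*l^3 + 17*l^2 + 22*sqrt(2)*l + 14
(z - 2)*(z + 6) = z^2 + 4*z - 12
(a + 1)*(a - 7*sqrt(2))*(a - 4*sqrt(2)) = a^3 - 11*sqrt(2)*a^2 + a^2 - 11*sqrt(2)*a + 56*a + 56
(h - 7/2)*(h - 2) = h^2 - 11*h/2 + 7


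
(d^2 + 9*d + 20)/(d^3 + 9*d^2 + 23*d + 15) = (d + 4)/(d^2 + 4*d + 3)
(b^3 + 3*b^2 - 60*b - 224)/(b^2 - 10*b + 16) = (b^2 + 11*b + 28)/(b - 2)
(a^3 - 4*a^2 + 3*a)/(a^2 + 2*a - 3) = a*(a - 3)/(a + 3)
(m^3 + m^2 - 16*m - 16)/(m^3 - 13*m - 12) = (m + 4)/(m + 3)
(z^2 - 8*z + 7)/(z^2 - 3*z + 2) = (z - 7)/(z - 2)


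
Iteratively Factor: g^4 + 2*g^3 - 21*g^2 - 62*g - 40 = (g - 5)*(g^3 + 7*g^2 + 14*g + 8) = (g - 5)*(g + 4)*(g^2 + 3*g + 2) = (g - 5)*(g + 1)*(g + 4)*(g + 2)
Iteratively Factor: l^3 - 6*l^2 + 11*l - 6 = (l - 3)*(l^2 - 3*l + 2) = (l - 3)*(l - 2)*(l - 1)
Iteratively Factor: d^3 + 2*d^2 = (d)*(d^2 + 2*d) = d^2*(d + 2)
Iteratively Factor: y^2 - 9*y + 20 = (y - 4)*(y - 5)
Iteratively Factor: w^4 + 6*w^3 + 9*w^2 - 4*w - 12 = (w + 2)*(w^3 + 4*w^2 + w - 6) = (w + 2)*(w + 3)*(w^2 + w - 2) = (w + 2)^2*(w + 3)*(w - 1)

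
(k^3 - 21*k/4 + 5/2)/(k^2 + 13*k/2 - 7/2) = (k^2 + k/2 - 5)/(k + 7)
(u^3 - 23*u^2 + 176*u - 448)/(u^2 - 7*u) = u - 16 + 64/u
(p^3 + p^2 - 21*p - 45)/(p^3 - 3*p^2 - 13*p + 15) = (p + 3)/(p - 1)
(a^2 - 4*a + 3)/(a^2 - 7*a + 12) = (a - 1)/(a - 4)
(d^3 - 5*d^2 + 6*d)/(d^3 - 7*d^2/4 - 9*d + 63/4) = 4*d*(d - 2)/(4*d^2 + 5*d - 21)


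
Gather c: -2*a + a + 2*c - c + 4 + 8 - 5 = -a + c + 7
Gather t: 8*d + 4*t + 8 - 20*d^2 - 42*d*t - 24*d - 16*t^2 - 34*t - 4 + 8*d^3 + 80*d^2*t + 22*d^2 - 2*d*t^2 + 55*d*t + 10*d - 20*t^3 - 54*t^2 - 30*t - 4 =8*d^3 + 2*d^2 - 6*d - 20*t^3 + t^2*(-2*d - 70) + t*(80*d^2 + 13*d - 60)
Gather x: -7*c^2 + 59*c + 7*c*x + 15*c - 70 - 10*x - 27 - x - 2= -7*c^2 + 74*c + x*(7*c - 11) - 99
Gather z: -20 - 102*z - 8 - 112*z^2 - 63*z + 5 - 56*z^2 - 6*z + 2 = -168*z^2 - 171*z - 21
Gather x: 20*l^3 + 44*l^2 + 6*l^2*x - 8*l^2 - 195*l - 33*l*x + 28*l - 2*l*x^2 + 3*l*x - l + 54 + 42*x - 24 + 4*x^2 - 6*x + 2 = 20*l^3 + 36*l^2 - 168*l + x^2*(4 - 2*l) + x*(6*l^2 - 30*l + 36) + 32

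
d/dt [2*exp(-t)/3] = -2*exp(-t)/3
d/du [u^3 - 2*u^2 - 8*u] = 3*u^2 - 4*u - 8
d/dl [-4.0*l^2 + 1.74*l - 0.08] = 1.74 - 8.0*l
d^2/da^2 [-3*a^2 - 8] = -6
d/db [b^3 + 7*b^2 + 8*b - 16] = 3*b^2 + 14*b + 8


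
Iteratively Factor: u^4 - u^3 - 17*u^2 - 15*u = (u - 5)*(u^3 + 4*u^2 + 3*u) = (u - 5)*(u + 1)*(u^2 + 3*u) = (u - 5)*(u + 1)*(u + 3)*(u)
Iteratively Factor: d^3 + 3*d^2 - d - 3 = (d - 1)*(d^2 + 4*d + 3) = (d - 1)*(d + 1)*(d + 3)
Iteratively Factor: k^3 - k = (k - 1)*(k^2 + k) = (k - 1)*(k + 1)*(k)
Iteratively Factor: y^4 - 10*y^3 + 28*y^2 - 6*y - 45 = (y - 5)*(y^3 - 5*y^2 + 3*y + 9) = (y - 5)*(y + 1)*(y^2 - 6*y + 9) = (y - 5)*(y - 3)*(y + 1)*(y - 3)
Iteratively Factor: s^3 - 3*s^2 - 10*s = (s)*(s^2 - 3*s - 10) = s*(s + 2)*(s - 5)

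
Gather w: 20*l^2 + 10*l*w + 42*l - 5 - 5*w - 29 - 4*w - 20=20*l^2 + 42*l + w*(10*l - 9) - 54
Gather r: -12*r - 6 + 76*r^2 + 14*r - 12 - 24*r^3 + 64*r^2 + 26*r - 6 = -24*r^3 + 140*r^2 + 28*r - 24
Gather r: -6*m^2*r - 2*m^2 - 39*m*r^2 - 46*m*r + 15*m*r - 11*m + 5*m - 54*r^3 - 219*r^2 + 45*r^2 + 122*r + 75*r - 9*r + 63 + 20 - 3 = -2*m^2 - 6*m - 54*r^3 + r^2*(-39*m - 174) + r*(-6*m^2 - 31*m + 188) + 80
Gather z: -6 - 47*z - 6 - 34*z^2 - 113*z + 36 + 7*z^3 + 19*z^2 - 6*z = 7*z^3 - 15*z^2 - 166*z + 24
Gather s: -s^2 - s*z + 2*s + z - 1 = -s^2 + s*(2 - z) + z - 1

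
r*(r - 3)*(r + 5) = r^3 + 2*r^2 - 15*r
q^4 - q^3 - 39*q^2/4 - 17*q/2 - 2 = (q - 4)*(q + 1/2)^2*(q + 2)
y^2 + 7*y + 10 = (y + 2)*(y + 5)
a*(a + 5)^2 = a^3 + 10*a^2 + 25*a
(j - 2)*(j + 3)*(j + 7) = j^3 + 8*j^2 + j - 42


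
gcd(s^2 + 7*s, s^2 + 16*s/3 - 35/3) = s + 7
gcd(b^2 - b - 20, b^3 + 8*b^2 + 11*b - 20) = b + 4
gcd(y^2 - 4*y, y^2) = y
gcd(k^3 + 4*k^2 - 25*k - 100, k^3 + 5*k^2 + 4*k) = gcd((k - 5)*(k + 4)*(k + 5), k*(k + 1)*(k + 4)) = k + 4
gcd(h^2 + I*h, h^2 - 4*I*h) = h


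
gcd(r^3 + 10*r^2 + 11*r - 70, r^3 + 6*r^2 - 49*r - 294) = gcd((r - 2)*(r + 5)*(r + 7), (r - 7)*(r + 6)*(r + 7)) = r + 7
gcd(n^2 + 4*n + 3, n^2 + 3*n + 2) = n + 1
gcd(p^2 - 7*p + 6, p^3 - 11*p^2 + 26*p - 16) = p - 1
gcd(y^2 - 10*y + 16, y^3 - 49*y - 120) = y - 8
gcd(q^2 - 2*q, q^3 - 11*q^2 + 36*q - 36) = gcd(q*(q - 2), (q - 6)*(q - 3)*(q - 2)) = q - 2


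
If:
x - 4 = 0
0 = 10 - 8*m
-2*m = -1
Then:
No Solution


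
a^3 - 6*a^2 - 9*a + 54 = (a - 6)*(a - 3)*(a + 3)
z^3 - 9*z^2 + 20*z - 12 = (z - 6)*(z - 2)*(z - 1)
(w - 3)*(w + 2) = w^2 - w - 6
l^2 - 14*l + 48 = (l - 8)*(l - 6)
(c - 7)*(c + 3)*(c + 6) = c^3 + 2*c^2 - 45*c - 126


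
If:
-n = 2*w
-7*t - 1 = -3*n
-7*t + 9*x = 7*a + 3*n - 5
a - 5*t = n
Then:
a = 99*x/98 + 51/98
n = 9*x/28 + 11/28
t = 27*x/196 + 5/196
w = -9*x/56 - 11/56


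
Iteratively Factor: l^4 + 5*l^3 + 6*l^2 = (l + 3)*(l^3 + 2*l^2) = (l + 2)*(l + 3)*(l^2) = l*(l + 2)*(l + 3)*(l)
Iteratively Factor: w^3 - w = (w - 1)*(w^2 + w) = w*(w - 1)*(w + 1)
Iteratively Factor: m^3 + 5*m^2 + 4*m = (m + 1)*(m^2 + 4*m) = m*(m + 1)*(m + 4)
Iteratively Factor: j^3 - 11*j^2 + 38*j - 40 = (j - 5)*(j^2 - 6*j + 8) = (j - 5)*(j - 4)*(j - 2)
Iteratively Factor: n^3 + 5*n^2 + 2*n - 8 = (n + 4)*(n^2 + n - 2) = (n + 2)*(n + 4)*(n - 1)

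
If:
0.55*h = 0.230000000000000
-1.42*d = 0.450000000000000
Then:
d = -0.32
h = 0.42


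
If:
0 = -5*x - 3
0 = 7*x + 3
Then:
No Solution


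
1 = 1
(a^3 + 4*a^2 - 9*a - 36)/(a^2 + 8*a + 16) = (a^2 - 9)/(a + 4)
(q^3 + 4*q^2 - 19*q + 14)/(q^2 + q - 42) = (q^2 - 3*q + 2)/(q - 6)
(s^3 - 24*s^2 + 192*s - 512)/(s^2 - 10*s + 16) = (s^2 - 16*s + 64)/(s - 2)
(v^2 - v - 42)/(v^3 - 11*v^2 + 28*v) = (v + 6)/(v*(v - 4))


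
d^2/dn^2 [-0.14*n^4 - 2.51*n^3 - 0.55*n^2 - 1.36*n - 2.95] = -1.68*n^2 - 15.06*n - 1.1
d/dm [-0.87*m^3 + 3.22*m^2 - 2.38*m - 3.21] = -2.61*m^2 + 6.44*m - 2.38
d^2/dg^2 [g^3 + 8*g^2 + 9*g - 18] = 6*g + 16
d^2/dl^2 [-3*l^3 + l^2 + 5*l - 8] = 2 - 18*l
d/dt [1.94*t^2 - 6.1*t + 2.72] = 3.88*t - 6.1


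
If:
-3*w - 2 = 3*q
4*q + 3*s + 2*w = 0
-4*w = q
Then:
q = -8/9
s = 28/27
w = 2/9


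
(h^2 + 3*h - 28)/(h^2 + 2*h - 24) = (h + 7)/(h + 6)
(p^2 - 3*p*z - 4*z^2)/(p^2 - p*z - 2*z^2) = (-p + 4*z)/(-p + 2*z)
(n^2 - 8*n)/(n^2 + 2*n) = (n - 8)/(n + 2)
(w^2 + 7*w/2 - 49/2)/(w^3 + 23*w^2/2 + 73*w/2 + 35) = (2*w - 7)/(2*w^2 + 9*w + 10)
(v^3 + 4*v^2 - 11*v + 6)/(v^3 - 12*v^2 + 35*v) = (v^3 + 4*v^2 - 11*v + 6)/(v*(v^2 - 12*v + 35))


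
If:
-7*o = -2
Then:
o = 2/7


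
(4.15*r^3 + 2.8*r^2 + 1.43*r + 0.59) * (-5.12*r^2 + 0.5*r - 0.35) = -21.248*r^5 - 12.261*r^4 - 7.3741*r^3 - 3.2858*r^2 - 0.2055*r - 0.2065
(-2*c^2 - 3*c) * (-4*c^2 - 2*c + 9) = 8*c^4 + 16*c^3 - 12*c^2 - 27*c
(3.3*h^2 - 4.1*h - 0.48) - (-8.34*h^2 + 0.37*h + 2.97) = 11.64*h^2 - 4.47*h - 3.45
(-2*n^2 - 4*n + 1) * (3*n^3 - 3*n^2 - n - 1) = -6*n^5 - 6*n^4 + 17*n^3 + 3*n^2 + 3*n - 1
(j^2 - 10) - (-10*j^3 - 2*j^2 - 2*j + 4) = 10*j^3 + 3*j^2 + 2*j - 14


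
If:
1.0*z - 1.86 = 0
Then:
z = 1.86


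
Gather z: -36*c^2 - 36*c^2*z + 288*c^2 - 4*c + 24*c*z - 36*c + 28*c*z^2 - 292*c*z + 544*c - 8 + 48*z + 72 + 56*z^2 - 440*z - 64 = 252*c^2 + 504*c + z^2*(28*c + 56) + z*(-36*c^2 - 268*c - 392)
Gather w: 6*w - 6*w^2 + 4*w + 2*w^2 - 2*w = -4*w^2 + 8*w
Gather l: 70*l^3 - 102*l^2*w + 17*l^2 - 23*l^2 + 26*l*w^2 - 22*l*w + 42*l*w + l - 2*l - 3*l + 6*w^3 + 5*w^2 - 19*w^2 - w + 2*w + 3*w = 70*l^3 + l^2*(-102*w - 6) + l*(26*w^2 + 20*w - 4) + 6*w^3 - 14*w^2 + 4*w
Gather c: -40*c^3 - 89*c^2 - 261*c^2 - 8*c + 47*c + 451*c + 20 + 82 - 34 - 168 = -40*c^3 - 350*c^2 + 490*c - 100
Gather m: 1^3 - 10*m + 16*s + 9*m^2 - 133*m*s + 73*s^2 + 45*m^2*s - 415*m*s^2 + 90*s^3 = m^2*(45*s + 9) + m*(-415*s^2 - 133*s - 10) + 90*s^3 + 73*s^2 + 16*s + 1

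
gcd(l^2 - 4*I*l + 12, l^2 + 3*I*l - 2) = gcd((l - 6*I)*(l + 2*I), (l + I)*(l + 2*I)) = l + 2*I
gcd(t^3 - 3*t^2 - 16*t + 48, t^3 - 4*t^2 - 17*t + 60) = t^2 + t - 12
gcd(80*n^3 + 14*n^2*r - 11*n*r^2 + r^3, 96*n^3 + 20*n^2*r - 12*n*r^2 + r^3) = -16*n^2 - 6*n*r + r^2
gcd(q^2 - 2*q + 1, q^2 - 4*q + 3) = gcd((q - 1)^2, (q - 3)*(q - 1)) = q - 1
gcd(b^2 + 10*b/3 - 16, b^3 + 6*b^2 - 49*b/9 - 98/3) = b + 6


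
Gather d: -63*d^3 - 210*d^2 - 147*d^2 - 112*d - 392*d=-63*d^3 - 357*d^2 - 504*d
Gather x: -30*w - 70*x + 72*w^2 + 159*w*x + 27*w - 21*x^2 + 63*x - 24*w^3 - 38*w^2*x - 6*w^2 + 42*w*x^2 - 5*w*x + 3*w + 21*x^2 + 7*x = -24*w^3 + 66*w^2 + 42*w*x^2 + x*(-38*w^2 + 154*w)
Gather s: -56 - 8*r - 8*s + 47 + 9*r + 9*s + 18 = r + s + 9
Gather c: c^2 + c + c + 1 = c^2 + 2*c + 1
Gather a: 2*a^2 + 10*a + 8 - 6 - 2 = 2*a^2 + 10*a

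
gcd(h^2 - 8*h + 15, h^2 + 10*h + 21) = 1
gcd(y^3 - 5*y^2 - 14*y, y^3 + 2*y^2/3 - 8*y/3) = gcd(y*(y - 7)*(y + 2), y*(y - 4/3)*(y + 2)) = y^2 + 2*y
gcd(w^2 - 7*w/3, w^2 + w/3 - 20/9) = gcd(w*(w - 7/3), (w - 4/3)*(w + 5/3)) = 1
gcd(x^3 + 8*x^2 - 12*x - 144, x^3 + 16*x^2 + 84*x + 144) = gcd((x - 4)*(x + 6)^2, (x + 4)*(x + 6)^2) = x^2 + 12*x + 36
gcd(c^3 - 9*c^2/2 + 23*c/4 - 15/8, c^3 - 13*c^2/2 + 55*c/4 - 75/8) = c^2 - 4*c + 15/4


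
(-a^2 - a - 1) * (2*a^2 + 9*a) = -2*a^4 - 11*a^3 - 11*a^2 - 9*a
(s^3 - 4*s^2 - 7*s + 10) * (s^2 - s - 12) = s^5 - 5*s^4 - 15*s^3 + 65*s^2 + 74*s - 120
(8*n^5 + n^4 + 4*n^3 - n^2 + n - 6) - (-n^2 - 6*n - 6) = 8*n^5 + n^4 + 4*n^3 + 7*n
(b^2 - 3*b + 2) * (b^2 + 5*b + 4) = b^4 + 2*b^3 - 9*b^2 - 2*b + 8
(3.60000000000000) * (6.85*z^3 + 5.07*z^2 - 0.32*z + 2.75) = 24.66*z^3 + 18.252*z^2 - 1.152*z + 9.9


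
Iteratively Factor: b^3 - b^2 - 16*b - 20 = (b + 2)*(b^2 - 3*b - 10) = (b + 2)^2*(b - 5)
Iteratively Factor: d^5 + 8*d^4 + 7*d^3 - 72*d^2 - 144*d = (d)*(d^4 + 8*d^3 + 7*d^2 - 72*d - 144) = d*(d - 3)*(d^3 + 11*d^2 + 40*d + 48) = d*(d - 3)*(d + 4)*(d^2 + 7*d + 12) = d*(d - 3)*(d + 4)^2*(d + 3)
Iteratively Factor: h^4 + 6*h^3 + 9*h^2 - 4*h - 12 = (h + 2)*(h^3 + 4*h^2 + h - 6) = (h + 2)*(h + 3)*(h^2 + h - 2) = (h - 1)*(h + 2)*(h + 3)*(h + 2)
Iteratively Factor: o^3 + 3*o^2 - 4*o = (o + 4)*(o^2 - o) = o*(o + 4)*(o - 1)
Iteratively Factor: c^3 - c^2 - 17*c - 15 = (c + 1)*(c^2 - 2*c - 15) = (c - 5)*(c + 1)*(c + 3)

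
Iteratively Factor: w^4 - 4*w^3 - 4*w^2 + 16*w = (w - 2)*(w^3 - 2*w^2 - 8*w) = (w - 2)*(w + 2)*(w^2 - 4*w) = (w - 4)*(w - 2)*(w + 2)*(w)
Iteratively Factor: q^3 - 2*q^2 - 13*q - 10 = (q + 1)*(q^2 - 3*q - 10) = (q - 5)*(q + 1)*(q + 2)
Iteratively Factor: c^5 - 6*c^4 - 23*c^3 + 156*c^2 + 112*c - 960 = (c - 5)*(c^4 - c^3 - 28*c^2 + 16*c + 192) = (c - 5)*(c + 3)*(c^3 - 4*c^2 - 16*c + 64) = (c - 5)*(c - 4)*(c + 3)*(c^2 - 16) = (c - 5)*(c - 4)^2*(c + 3)*(c + 4)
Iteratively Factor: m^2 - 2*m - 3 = (m - 3)*(m + 1)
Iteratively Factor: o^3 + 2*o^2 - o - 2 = (o + 2)*(o^2 - 1) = (o + 1)*(o + 2)*(o - 1)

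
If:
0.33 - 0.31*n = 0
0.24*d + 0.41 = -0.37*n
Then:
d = -3.35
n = 1.06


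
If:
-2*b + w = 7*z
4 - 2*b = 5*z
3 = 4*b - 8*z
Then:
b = 47/36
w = 41/9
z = 5/18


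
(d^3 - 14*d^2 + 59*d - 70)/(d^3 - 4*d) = (d^2 - 12*d + 35)/(d*(d + 2))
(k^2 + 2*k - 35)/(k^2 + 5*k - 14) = (k - 5)/(k - 2)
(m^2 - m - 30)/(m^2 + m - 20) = (m - 6)/(m - 4)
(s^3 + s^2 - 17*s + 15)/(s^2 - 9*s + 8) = (s^2 + 2*s - 15)/(s - 8)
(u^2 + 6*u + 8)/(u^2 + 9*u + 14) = (u + 4)/(u + 7)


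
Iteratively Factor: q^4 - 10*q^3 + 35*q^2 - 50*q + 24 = (q - 3)*(q^3 - 7*q^2 + 14*q - 8) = (q - 4)*(q - 3)*(q^2 - 3*q + 2) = (q - 4)*(q - 3)*(q - 1)*(q - 2)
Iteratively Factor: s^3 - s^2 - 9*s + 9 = (s - 1)*(s^2 - 9) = (s - 1)*(s + 3)*(s - 3)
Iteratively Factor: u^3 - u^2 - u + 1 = (u + 1)*(u^2 - 2*u + 1) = (u - 1)*(u + 1)*(u - 1)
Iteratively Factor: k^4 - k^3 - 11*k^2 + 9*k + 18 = (k + 1)*(k^3 - 2*k^2 - 9*k + 18) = (k - 3)*(k + 1)*(k^2 + k - 6) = (k - 3)*(k - 2)*(k + 1)*(k + 3)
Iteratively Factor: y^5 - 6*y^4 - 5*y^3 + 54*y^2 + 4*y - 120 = (y - 2)*(y^4 - 4*y^3 - 13*y^2 + 28*y + 60) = (y - 5)*(y - 2)*(y^3 + y^2 - 8*y - 12) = (y - 5)*(y - 2)*(y + 2)*(y^2 - y - 6) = (y - 5)*(y - 3)*(y - 2)*(y + 2)*(y + 2)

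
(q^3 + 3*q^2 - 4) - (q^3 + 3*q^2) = -4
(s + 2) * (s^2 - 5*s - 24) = s^3 - 3*s^2 - 34*s - 48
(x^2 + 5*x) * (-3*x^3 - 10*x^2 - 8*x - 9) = -3*x^5 - 25*x^4 - 58*x^3 - 49*x^2 - 45*x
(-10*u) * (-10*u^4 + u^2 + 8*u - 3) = 100*u^5 - 10*u^3 - 80*u^2 + 30*u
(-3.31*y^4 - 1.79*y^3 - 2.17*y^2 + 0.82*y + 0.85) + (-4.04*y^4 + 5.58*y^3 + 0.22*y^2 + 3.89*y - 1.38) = -7.35*y^4 + 3.79*y^3 - 1.95*y^2 + 4.71*y - 0.53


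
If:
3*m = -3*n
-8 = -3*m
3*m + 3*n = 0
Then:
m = 8/3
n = -8/3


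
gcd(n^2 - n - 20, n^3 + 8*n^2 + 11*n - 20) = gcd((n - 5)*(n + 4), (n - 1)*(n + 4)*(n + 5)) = n + 4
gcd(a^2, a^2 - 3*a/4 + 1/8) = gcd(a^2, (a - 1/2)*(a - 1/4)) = 1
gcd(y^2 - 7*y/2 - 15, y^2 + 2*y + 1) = 1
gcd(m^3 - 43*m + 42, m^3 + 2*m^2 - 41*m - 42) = m^2 + m - 42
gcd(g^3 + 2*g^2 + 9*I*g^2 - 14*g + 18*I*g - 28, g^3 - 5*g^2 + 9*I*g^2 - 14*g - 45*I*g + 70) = g^2 + 9*I*g - 14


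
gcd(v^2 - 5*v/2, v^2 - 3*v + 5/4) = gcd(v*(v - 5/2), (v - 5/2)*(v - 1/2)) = v - 5/2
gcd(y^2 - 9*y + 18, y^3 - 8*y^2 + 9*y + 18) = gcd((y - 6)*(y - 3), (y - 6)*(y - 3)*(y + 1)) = y^2 - 9*y + 18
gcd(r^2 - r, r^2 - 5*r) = r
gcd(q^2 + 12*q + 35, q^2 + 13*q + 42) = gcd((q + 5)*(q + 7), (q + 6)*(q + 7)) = q + 7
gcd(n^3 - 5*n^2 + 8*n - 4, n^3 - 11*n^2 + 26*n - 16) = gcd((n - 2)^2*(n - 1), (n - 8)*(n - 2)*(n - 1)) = n^2 - 3*n + 2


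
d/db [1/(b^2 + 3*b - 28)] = (-2*b - 3)/(b^2 + 3*b - 28)^2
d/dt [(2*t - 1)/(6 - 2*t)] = 5/(2*(t - 3)^2)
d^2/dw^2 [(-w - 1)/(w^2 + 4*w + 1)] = 2*(-4*(w + 1)*(w + 2)^2 + (3*w + 5)*(w^2 + 4*w + 1))/(w^2 + 4*w + 1)^3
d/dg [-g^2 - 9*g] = -2*g - 9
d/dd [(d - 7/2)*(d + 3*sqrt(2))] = 2*d - 7/2 + 3*sqrt(2)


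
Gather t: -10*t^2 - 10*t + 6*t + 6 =-10*t^2 - 4*t + 6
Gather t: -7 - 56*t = -56*t - 7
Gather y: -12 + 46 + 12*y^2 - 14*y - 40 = 12*y^2 - 14*y - 6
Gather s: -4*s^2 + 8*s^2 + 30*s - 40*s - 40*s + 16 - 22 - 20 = 4*s^2 - 50*s - 26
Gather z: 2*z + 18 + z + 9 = 3*z + 27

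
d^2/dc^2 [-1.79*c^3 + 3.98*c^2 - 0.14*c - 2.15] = 7.96 - 10.74*c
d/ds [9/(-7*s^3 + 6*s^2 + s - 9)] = 9*(21*s^2 - 12*s - 1)/(7*s^3 - 6*s^2 - s + 9)^2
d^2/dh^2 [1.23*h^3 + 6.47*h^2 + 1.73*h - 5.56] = 7.38*h + 12.94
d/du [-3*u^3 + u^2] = u*(2 - 9*u)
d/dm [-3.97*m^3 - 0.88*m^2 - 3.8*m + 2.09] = -11.91*m^2 - 1.76*m - 3.8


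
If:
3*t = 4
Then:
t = 4/3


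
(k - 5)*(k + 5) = k^2 - 25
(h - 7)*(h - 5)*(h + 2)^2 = h^4 - 8*h^3 - 9*h^2 + 92*h + 140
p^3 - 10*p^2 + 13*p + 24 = (p - 8)*(p - 3)*(p + 1)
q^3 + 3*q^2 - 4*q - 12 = (q - 2)*(q + 2)*(q + 3)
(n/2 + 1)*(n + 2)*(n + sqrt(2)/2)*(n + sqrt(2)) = n^4/2 + 3*sqrt(2)*n^3/4 + 2*n^3 + 5*n^2/2 + 3*sqrt(2)*n^2 + 2*n + 3*sqrt(2)*n + 2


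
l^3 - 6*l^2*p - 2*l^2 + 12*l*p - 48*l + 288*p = (l - 8)*(l + 6)*(l - 6*p)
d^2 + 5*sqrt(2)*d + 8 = (d + sqrt(2))*(d + 4*sqrt(2))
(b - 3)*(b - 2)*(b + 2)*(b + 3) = b^4 - 13*b^2 + 36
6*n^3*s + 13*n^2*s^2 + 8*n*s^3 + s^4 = s*(n + s)^2*(6*n + s)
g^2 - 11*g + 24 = (g - 8)*(g - 3)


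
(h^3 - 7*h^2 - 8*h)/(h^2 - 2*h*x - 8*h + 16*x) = h*(-h - 1)/(-h + 2*x)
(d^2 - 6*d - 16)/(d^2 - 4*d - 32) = (d + 2)/(d + 4)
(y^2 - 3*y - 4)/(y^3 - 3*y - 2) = (y - 4)/(y^2 - y - 2)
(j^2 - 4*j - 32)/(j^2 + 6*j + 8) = (j - 8)/(j + 2)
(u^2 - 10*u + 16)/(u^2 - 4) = (u - 8)/(u + 2)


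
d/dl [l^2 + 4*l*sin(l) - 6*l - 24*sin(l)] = 4*l*cos(l) + 2*l + 4*sin(l) - 24*cos(l) - 6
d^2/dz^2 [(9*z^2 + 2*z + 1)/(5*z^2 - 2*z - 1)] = 28*(10*z^3 + 15*z^2 + 1)/(125*z^6 - 150*z^5 - 15*z^4 + 52*z^3 + 3*z^2 - 6*z - 1)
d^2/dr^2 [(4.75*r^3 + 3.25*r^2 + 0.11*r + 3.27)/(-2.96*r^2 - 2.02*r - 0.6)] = (-5.6843418860808e-14*r^5 + 5.6843418860808e-14*r^4 + 15.0454480000001*r^3 - 171.812592*r^2 - 126.399744*r - 17.144136)/(25.934336*r^6 + 53.095296*r^5 + 52.004832*r^4 + 29.767528*r^3 + 10.54152*r^2 + 2.1816*r + 0.216)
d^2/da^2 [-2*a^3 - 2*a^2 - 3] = -12*a - 4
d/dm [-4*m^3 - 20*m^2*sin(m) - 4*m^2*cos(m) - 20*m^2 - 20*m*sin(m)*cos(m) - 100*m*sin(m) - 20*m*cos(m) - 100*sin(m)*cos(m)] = 4*m^2*sin(m) - 20*m^2*cos(m) - 12*m^2 - 20*m*sin(m) - 108*m*cos(m) - 20*m*cos(2*m) - 40*m - 100*sin(m) - 10*sin(2*m) - 20*cos(m) - 100*cos(2*m)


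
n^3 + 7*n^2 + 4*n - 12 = (n - 1)*(n + 2)*(n + 6)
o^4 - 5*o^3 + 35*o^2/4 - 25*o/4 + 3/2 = (o - 2)*(o - 3/2)*(o - 1)*(o - 1/2)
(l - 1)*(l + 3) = l^2 + 2*l - 3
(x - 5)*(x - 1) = x^2 - 6*x + 5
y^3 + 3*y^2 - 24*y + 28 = (y - 2)^2*(y + 7)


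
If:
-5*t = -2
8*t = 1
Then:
No Solution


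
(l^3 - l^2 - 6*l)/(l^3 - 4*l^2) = (l^2 - l - 6)/(l*(l - 4))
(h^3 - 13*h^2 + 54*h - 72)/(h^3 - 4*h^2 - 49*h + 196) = (h^2 - 9*h + 18)/(h^2 - 49)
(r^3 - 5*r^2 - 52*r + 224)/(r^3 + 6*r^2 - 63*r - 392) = (r - 4)/(r + 7)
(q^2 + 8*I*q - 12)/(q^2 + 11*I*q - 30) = (q + 2*I)/(q + 5*I)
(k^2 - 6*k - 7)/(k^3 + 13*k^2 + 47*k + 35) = (k - 7)/(k^2 + 12*k + 35)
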